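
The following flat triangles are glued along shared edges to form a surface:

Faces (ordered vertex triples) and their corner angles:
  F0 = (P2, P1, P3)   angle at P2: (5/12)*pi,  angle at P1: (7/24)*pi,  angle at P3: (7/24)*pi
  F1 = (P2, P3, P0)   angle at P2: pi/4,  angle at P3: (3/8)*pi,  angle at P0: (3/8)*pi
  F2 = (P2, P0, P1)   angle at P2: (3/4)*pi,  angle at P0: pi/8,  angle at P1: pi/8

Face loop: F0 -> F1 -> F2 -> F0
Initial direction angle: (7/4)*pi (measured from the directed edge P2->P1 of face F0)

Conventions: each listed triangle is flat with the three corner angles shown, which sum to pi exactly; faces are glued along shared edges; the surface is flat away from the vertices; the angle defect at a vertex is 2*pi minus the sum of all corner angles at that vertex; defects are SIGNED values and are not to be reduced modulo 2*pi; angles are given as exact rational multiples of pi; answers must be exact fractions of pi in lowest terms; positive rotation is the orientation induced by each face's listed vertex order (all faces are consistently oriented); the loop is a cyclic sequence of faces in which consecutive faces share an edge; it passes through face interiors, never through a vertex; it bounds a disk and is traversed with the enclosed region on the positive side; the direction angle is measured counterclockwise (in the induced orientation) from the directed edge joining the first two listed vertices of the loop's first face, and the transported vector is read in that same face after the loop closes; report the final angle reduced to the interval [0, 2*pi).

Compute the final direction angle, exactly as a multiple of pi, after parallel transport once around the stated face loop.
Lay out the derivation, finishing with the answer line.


enclosed vertex P2: corner angles sum to (17/12)*pi, defect = 2*pi - (17/12)*pi = (7/12)*pi
transport around the loop rotates by the sum of enclosed defects; add to the initial angle mod 2*pi
final angle = (7/4)*pi + (7/12)*pi = pi/3 (mod 2*pi)

Answer: final direction angle = pi/3


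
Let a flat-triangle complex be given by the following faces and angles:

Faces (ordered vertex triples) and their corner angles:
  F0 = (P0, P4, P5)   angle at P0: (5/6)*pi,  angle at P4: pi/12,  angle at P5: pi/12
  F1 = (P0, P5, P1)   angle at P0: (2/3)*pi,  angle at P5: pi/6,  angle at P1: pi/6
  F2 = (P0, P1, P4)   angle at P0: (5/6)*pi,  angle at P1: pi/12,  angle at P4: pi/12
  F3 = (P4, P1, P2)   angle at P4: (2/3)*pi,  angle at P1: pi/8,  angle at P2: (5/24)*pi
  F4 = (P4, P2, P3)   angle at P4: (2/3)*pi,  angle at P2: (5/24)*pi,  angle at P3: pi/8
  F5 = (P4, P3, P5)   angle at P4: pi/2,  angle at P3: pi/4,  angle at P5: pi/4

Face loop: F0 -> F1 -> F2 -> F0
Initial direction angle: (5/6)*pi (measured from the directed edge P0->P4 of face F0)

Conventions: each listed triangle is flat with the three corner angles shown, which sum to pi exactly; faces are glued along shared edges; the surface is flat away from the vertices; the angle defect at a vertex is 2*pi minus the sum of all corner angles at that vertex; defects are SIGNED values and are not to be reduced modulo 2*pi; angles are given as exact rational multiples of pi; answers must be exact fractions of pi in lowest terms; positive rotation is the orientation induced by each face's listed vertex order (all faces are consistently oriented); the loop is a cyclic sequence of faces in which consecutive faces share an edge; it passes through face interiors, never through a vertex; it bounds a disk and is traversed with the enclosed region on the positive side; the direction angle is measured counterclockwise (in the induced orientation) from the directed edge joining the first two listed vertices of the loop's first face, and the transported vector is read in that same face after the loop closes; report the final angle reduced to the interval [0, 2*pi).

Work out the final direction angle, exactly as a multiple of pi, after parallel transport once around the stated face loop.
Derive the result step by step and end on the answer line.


enclosed vertex P0: corner angles sum to (7/3)*pi, defect = 2*pi - (7/3)*pi = -pi/3
by Gauss-Bonnet the loop rotates the vector by the enclosed defect sum (positive orientation, mod 2*pi)
final angle = (5/6)*pi - pi/3 = pi/2 (mod 2*pi)

Answer: final direction angle = pi/2


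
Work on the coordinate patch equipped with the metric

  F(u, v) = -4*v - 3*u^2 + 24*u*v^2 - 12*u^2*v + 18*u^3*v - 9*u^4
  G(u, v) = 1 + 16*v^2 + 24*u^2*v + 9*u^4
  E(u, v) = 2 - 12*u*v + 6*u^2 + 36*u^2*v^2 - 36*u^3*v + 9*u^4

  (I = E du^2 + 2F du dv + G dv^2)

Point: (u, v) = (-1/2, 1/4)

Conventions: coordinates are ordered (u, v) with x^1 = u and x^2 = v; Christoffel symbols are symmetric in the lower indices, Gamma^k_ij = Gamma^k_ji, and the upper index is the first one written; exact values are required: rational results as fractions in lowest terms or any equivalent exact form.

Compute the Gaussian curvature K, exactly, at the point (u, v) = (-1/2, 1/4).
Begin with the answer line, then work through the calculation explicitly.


Answer: K = 256/3025

E = 29/4, F = -35/8, G = 65/16, EG - F^2 = 165/16 at the point
E_u = -45/2, E_v = 15, F_u = 123/8, F_v = -61/4, G_u = -21/2, G_v = 14
E_vv = 18, F_uv = 75/2, G_uu = 39
Apply the Brioschi formula K = (det M1 - det M2)/(EG - F^2)^2 over the derivative matrices of E, F, G.
M1 = [[-E_vv/2 + F_uv - G_uu/2, E_u/2, F_u - E_v/2], [F_v - G_u/2, E, F], [G_v/2, F, G]] = [[9, -45/4, 63/8], [-10, 29/4, -35/8], [7, -35/8, 65/16]]; det M1 = -1197/16
M2 = [[0, E_v/2, G_u/2], [E_v/2, E, F], [G_u/2, F, G]] = [[0, 15/2, -21/4], [15/2, 29/4, -35/8], [-21/4, -35/8, 65/16]]; det M2 = -1341/16
det M1 - det M2 = 9; K = 9 / (165/16)^2 = 256/3025


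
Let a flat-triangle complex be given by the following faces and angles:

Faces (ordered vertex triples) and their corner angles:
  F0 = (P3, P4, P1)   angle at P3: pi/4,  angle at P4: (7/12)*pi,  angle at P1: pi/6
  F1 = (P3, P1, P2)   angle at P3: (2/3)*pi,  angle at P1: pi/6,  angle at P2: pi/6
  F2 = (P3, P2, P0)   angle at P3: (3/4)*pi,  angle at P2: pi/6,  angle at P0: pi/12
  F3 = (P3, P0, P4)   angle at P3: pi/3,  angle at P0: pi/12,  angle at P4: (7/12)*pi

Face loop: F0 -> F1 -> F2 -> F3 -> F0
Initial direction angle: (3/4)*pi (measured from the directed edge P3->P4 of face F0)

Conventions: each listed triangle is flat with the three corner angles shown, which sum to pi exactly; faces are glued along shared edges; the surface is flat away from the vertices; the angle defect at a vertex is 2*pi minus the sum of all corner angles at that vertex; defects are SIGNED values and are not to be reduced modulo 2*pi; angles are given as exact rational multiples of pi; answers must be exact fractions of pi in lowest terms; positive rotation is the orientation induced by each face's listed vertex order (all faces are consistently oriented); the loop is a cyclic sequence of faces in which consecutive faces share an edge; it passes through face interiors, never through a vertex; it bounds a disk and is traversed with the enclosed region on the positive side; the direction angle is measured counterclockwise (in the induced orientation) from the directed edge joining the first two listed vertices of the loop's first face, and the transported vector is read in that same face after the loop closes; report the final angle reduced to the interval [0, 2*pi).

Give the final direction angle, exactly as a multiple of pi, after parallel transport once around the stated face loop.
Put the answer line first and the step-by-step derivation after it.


Answer: final direction angle = (3/4)*pi

enclosed vertex P3: corner angles sum to 2*pi, defect = 2*pi - 2*pi = 0
adding the enclosed defects to the starting angle (mod 2*pi, induced orientation) gives the holonomy
final angle = (3/4)*pi + 0 = (3/4)*pi (mod 2*pi)


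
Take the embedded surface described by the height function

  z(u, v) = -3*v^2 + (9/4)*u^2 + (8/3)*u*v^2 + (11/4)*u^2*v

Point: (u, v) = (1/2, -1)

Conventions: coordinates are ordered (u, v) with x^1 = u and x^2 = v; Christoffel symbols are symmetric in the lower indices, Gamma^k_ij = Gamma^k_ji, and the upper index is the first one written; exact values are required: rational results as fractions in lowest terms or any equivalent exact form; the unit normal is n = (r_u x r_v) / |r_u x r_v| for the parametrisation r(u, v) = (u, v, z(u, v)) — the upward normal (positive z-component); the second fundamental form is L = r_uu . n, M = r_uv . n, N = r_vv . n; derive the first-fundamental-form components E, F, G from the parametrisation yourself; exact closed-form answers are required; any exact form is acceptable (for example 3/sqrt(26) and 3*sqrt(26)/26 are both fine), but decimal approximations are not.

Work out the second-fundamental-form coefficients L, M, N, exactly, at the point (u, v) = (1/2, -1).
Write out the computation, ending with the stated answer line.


z_u = 13/6, z_v = 193/48, z_uu = -1, z_uv = -31/12, z_vv = -10/3
E = 205/36, F = 2509/288, G = 39553/2304; answer radicand W^2 = 50369/2304
unnormalised second-form numerators: l = -1, m = -31/12, n = -10/3; L = l/sqrt(50369/2304), and similarly M = m/sqrt(W^2), N = n/sqrt(W^2)

Answer: L = -48*sqrt(50369)/50369, M = -124*sqrt(50369)/50369, N = -160*sqrt(50369)/50369


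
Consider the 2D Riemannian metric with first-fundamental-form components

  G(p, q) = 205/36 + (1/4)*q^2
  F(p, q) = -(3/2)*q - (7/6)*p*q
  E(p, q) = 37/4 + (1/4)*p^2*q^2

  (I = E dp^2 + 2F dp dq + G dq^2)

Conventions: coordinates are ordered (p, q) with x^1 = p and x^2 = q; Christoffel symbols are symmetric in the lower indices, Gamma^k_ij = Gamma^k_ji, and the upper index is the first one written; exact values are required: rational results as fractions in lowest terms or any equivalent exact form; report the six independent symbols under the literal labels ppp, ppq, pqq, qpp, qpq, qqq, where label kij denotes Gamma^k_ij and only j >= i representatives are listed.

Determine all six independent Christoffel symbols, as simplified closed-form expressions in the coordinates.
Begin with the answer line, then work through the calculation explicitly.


Answer: Gamma_ppp = (-42*p^3*q^2 - 54*p^2*q^2 + 9*p*q^4 + 9*p*q^2 - 252*q^2)/(9*p^2*q^4 + 9*p^2*q^2 - 504*p*q^2 + 9*q^2 + 7585), Gamma_ppq = (9*p^2*q^3 + 205*p^2*q)/(9*p^2*q^4 + 9*p^2*q^2 - 504*p*q^2 + 9*q^2 + 7585), Gamma_pqq = (-2870*p - 3690)/(27*p^2*q^4 + 27*p^2*q^2 - 1512*p*q^2 + 27*q^2 + 22755), Gamma_qpp = (-9*p^4*q^3 - 333*p^2*q + 54*p*q^3 - 1554*q)/(9*p^2*q^4 + 9*p^2*q^2 - 504*p*q^2 + 9*q^2 + 7585), Gamma_qpq = (42*p^3*q^2 + 54*p^2*q^2)/(9*p^2*q^4 + 9*p^2*q^2 - 504*p*q^2 + 9*q^2 + 7585), Gamma_qqq = (9*p^2*q^3 - 196*p^2*q - 504*p*q + 9*q)/(9*p^2*q^4 + 9*p^2*q^2 - 504*p*q^2 + 9*q^2 + 7585)

E = 37/4 + (1/4)*p^2*q^2; F = -(3/2)*q - (7/6)*p*q; G = 205/36 + (1/4)*q^2
Gamma^k_ij = (1/2) g^{kl} (d_i g_jl + d_j g_il - d_l g_ij), with g^inv = (1/(EG-F^2)) [[G, -F], [-F, E]]
first partials: E_p = (1/2)*p*q^2, E_q = (1/2)*p^2*q, F_p = -(7/6)*q, F_q = -3/2 - (7/6)*p, G_p = 0, G_q = (1/2)*q
D = EG - F^2 = 7585/144 + (1/16)*q^2 - (7/2)*p*q^2 + (1/16)*p^2*q^2 + (1/16)*p^2*q^4
expanded: Gamma^p_pp = (G E_p - 2F F_p + F E_q)/(2D), Gamma^p_pq = (G E_q - F G_p)/(2D), Gamma^p_qq = (2G F_q - G G_p - F G_q)/(2D), Gamma^q_pp = (2E F_p - E E_q - F E_p)/(2D), Gamma^q_pq = (E G_p - F E_q)/(2D), Gamma^q_qq = (E G_q - 2F F_q + F G_p)/(2D); substitute and cancel common factors


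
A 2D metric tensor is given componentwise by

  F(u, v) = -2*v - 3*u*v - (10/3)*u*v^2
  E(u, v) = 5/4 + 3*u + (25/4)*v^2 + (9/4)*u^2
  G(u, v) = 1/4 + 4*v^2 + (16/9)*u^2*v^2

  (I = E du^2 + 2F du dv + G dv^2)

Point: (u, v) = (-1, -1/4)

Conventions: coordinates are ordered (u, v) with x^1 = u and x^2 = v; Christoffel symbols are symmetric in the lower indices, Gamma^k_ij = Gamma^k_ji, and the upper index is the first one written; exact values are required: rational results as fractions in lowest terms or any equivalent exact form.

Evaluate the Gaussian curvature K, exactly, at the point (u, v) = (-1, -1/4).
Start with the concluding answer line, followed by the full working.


Answer: K = -267024/390625

E = 57/64, F = -1/24, G = 11/18, EG - F^2 = 625/1152 at the point
E_u = -3/2, E_v = -25/8, F_u = 13/24, F_v = -2/3, G_u = -2/9, G_v = -26/9
E_vv = 25/2, F_uv = -4/3, G_uu = 2/9
Evaluate Brioschi's two determinant matrices M1, M2 and divide by (EG - F^2)^2.
M1 = [[-E_vv/2 + F_uv - G_uu/2, E_u/2, F_u - E_v/2], [F_v - G_u/2, E, F], [G_v/2, F, G]] = [[-277/36, -3/4, 101/48], [-5/9, 57/64, -1/24], [-13/9, -1/24, 11/18]]; det M1 = -15839/9216
M2 = [[0, E_v/2, G_u/2], [E_v/2, E, F], [G_u/2, F, G]] = [[0, -25/16, -1/9], [-25/16, 57/64, -1/24], [-1/9, -1/24, 11/18]]; det M2 = -20977/13824
det M1 - det M2 = -5563/27648; K = -5563/27648 / (625/1152)^2 = -267024/390625


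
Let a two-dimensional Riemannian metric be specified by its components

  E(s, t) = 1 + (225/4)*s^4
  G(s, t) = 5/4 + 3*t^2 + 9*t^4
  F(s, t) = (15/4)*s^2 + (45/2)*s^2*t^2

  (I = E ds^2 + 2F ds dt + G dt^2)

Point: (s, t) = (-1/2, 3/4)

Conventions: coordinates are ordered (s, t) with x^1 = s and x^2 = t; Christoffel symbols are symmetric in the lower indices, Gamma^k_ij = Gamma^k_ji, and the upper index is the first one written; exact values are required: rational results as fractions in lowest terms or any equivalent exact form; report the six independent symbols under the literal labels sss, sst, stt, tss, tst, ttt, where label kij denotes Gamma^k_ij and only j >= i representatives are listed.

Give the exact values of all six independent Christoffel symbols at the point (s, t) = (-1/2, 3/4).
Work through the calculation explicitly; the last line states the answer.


E = 289/64, F = 525/128, G = 1481/256 at the point
E_s = -225/8, E_t = 0, F_s = -525/32, F_t = 135/16, G_s = 0, G_t = 315/16
EG - F^2 = 2381/256;  g^inv = (256/2381) * [[1481/256, -525/128], [-525/128, 289/64]]
first-kind symbols [ij,l] = (1/2)(d_i g_jl + d_j g_il - d_l g_ij): [ss,s] = E_s/2 = -225/16, [ss,t] = F_s - E_t/2 = -525/32, [st,s] = E_t/2 = 0, [st,t] = G_s/2 = 0, [tt,s] = F_t - G_s/2 = 135/16, [tt,t] = G_t/2 = 315/32
Gamma^s_ij = (G*[ij,s] - F*[ij,t])/(EG - F^2), Gamma^t_ij = (E*[ij,t] - F*[ij,s])/(EG - F^2)

Answer: Gamma_sss = -3600/2381, Gamma_sst = 0, Gamma_stt = 2160/2381, Gamma_tss = -4200/2381, Gamma_tst = 0, Gamma_ttt = 2520/2381


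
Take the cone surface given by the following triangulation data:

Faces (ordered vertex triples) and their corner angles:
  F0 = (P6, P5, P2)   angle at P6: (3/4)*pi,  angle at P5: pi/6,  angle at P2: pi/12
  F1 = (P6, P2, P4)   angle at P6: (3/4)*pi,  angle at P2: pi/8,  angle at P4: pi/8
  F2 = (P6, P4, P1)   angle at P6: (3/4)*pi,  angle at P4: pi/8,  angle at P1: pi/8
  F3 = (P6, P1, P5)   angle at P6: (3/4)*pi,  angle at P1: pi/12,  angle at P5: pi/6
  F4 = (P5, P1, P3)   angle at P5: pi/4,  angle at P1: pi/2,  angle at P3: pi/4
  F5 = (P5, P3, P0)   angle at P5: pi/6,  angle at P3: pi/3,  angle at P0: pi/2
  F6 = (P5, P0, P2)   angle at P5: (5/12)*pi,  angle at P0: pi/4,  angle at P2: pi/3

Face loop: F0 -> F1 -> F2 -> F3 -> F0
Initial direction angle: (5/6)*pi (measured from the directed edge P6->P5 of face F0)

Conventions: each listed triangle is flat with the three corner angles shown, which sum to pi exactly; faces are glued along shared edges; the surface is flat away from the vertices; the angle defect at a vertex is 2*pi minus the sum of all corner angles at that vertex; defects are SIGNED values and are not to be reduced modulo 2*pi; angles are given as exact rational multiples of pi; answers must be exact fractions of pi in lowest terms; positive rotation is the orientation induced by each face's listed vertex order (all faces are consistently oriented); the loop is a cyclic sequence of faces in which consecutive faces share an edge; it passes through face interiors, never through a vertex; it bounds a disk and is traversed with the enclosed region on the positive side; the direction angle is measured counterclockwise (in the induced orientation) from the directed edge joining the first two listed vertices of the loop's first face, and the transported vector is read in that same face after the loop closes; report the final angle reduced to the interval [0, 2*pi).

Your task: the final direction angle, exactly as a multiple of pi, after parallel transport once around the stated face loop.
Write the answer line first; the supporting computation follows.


Answer: final direction angle = (11/6)*pi

enclosed vertex P6: corner angles sum to 3*pi, defect = 2*pi - 3*pi = -pi
adding the enclosed defects to the starting angle (mod 2*pi, induced orientation) gives the holonomy
final angle = (5/6)*pi - pi = (11/6)*pi (mod 2*pi)


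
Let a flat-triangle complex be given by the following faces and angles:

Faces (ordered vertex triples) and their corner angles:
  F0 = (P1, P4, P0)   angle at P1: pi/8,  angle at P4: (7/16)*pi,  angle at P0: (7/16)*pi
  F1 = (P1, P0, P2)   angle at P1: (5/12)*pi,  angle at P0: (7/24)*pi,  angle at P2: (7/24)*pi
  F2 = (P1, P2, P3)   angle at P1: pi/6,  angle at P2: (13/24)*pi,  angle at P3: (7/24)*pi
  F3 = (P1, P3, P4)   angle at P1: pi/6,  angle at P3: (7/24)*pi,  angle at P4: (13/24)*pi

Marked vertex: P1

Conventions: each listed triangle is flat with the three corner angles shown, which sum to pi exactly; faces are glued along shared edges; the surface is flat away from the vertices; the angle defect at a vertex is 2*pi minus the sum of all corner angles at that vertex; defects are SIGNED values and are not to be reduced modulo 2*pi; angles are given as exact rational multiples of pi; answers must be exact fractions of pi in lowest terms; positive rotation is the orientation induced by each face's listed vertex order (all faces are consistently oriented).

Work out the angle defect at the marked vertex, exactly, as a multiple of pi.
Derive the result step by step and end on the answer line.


Sum of corner angles at P1: (7/8)*pi
defect = 2*pi - (7/8)*pi

Answer: defect(P1) = (9/8)*pi


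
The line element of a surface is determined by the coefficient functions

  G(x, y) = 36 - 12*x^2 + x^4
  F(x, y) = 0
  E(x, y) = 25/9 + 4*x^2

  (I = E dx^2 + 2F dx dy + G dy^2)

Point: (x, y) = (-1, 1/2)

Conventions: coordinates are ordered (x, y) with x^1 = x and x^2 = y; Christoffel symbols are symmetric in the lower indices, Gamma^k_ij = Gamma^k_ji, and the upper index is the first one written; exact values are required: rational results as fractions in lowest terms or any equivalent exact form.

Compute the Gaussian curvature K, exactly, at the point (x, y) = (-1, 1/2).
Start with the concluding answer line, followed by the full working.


Answer: K = 90/3721

E = 61/9, F = 0, G = 25, EG - F^2 = 1525/9 at the point
E_x = -8, E_y = 0, F_x = 0, F_y = 0, G_x = 20, G_y = 0
E_yy = 0, F_xy = 0, G_xx = -12
Evaluate Brioschi's two determinant matrices M1, M2 and divide by (EG - F^2)^2.
M1 = [[-E_yy/2 + F_xy - G_xx/2, E_x/2, F_x - E_y/2], [F_y - G_x/2, E, F], [G_y/2, F, G]] = [[6, -4, 0], [-10, 61/9, 0], [0, 0, 25]]; det M1 = 50/3
M2 = [[0, E_y/2, G_x/2], [E_y/2, E, F], [G_x/2, F, G]] = [[0, 0, 10], [0, 61/9, 0], [10, 0, 25]]; det M2 = -6100/9
det M1 - det M2 = 6250/9; K = 6250/9 / (1525/9)^2 = 90/3721


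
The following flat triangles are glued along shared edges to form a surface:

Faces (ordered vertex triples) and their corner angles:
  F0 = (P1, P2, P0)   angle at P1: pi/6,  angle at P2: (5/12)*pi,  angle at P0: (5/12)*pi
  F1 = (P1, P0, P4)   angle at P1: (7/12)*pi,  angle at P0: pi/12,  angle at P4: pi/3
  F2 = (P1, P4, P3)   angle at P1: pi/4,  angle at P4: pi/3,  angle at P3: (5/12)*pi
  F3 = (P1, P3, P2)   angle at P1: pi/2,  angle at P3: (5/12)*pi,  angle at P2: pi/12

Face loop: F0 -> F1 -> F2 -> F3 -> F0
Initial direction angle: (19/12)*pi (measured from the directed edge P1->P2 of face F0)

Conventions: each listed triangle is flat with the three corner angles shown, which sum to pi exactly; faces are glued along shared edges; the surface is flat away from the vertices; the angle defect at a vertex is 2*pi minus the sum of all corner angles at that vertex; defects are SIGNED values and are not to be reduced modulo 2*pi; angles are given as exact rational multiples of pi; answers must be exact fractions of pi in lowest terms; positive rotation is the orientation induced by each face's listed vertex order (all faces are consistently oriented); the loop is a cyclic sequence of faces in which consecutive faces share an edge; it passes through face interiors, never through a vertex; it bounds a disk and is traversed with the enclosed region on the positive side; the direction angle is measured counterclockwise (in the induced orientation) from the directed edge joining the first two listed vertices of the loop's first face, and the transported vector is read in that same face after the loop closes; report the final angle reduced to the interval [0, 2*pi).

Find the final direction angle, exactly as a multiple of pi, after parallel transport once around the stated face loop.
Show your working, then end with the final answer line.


enclosed vertex P1: corner angles sum to (3/2)*pi, defect = 2*pi - (3/2)*pi = pi/2
adding the enclosed defects to the starting angle (mod 2*pi, induced orientation) gives the holonomy
final angle = (19/12)*pi + pi/2 = pi/12 (mod 2*pi)

Answer: final direction angle = pi/12


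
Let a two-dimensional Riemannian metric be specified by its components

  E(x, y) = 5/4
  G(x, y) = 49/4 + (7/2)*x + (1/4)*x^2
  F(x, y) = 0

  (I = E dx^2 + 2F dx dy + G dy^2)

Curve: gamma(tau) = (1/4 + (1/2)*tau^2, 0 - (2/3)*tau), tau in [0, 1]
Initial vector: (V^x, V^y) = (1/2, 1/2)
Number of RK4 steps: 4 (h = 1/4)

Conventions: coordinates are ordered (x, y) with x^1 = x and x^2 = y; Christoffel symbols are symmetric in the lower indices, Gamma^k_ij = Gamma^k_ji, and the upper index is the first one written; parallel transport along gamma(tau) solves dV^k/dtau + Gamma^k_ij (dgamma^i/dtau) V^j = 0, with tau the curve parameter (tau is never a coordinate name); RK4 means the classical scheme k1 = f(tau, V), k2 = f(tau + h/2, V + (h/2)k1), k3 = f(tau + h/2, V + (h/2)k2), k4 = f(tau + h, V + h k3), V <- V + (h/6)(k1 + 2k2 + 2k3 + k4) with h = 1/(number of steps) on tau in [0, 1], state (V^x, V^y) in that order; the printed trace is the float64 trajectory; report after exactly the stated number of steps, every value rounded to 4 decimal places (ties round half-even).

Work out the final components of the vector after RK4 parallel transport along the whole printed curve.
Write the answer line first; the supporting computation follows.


Answer: V^x = 0.0017, V^y = 0.4895

gamma'(tau) = (tau, -2/3); f(tau, V)^k = -Gamma^k_ij(gamma(tau)) gamma'^i(tau) V^j; h = 1/4; intermediate values shown to 6 dp
curve data and Christoffel symbols at the stage parameters:
  tau = 0.000000: gamma = (0.250000, 0.000000), gamma' = (0.000000, -0.666667); Gamma_xxx = 0.000000, Gamma_xxy = 0.000000, Gamma_xyy = -1.450000, Gamma_yxx = 0.000000, Gamma_yxy = 0.137931, Gamma_yyy = 0.000000
  tau = 0.125000: gamma = (0.257812, -0.083333), gamma' = (0.125000, -0.666667); Gamma_xxx = 0.000000, Gamma_xxy = 0.000000, Gamma_xyy = -1.451563, Gamma_yxx = 0.000000, Gamma_yxy = 0.137783, Gamma_yyy = 0.000000
  tau = 0.250000: gamma = (0.281250, -0.166667), gamma' = (0.250000, -0.666667); Gamma_xxx = 0.000000, Gamma_xxy = 0.000000, Gamma_xyy = -1.456250, Gamma_yxx = 0.000000, Gamma_yxy = 0.137339, Gamma_yyy = 0.000000
  tau = 0.375000: gamma = (0.320312, -0.250000), gamma' = (0.375000, -0.666667); Gamma_xxx = 0.000000, Gamma_xxy = 0.000000, Gamma_xyy = -1.464063, Gamma_yxx = 0.000000, Gamma_yxy = 0.136606, Gamma_yyy = 0.000000
  tau = 0.500000: gamma = (0.375000, -0.333333), gamma' = (0.500000, -0.666667); Gamma_xxx = 0.000000, Gamma_xxy = 0.000000, Gamma_xyy = -1.475000, Gamma_yxx = 0.000000, Gamma_yxy = 0.135593, Gamma_yyy = 0.000000
  tau = 0.625000: gamma = (0.445312, -0.416667), gamma' = (0.625000, -0.666667); Gamma_xxx = 0.000000, Gamma_xxy = 0.000000, Gamma_xyy = -1.489063, Gamma_yxx = 0.000000, Gamma_yxy = 0.134313, Gamma_yyy = 0.000000
  tau = 0.750000: gamma = (0.531250, -0.500000), gamma' = (0.750000, -0.666667); Gamma_xxx = 0.000000, Gamma_xxy = 0.000000, Gamma_xyy = -1.506250, Gamma_yxx = 0.000000, Gamma_yxy = 0.132780, Gamma_yyy = 0.000000
  tau = 0.875000: gamma = (0.632812, -0.583333), gamma' = (0.875000, -0.666667); Gamma_xxx = 0.000000, Gamma_xxy = 0.000000, Gamma_xyy = -1.526563, Gamma_yxx = 0.000000, Gamma_yxy = 0.131013, Gamma_yyy = 0.000000
  tau = 1.000000: gamma = (0.750000, -0.666667), gamma' = (1.000000, -0.666667); Gamma_xxx = 0.000000, Gamma_xxy = 0.000000, Gamma_xyy = -1.550000, Gamma_yxx = 0.000000, Gamma_yxy = 0.129032, Gamma_yyy = 0.000000
step 0: V^x = 0.5000, V^y = 0.5000
step 1: k1 = (-0.483333, 0.045977), k2 = (-0.489416, 0.031668), k3 = (-0.487685, 0.031629), k4 = (-0.493093, 0.017178); V <- V + (h/6)(k1 + 2k2 + 2k3 + k4): V^x = 0.3779, V^y = 0.5079
step 2: k1 = (-0.493092, 0.017161), k2 = (-0.497831, 0.002673), k3 = (-0.496064, 0.002712), k4 = (-0.500108, -0.011531); V <- V + (h/6)(k1 + 2k2 + 2k3 + k4): V^x = 0.2537, V^y = 0.5086
step 3: k1 = (-0.500113, -0.011549), k2 = (-0.503448, -0.025455), k3 = (-0.501722, -0.025346), k4 = (-0.504346, -0.038664); V <- V + (h/6)(k1 + 2k2 + 2k3 + k4): V^x = 0.1281, V^y = 0.5023
step 4: k1 = (-0.504357, -0.038682), k2 = (-0.506237, -0.051344), k3 = (-0.504626, -0.051184), k4 = (-0.505783, -0.062993); V <- V + (h/6)(k1 + 2k2 + 2k3 + k4): V^x = 0.0017, V^y = 0.4895


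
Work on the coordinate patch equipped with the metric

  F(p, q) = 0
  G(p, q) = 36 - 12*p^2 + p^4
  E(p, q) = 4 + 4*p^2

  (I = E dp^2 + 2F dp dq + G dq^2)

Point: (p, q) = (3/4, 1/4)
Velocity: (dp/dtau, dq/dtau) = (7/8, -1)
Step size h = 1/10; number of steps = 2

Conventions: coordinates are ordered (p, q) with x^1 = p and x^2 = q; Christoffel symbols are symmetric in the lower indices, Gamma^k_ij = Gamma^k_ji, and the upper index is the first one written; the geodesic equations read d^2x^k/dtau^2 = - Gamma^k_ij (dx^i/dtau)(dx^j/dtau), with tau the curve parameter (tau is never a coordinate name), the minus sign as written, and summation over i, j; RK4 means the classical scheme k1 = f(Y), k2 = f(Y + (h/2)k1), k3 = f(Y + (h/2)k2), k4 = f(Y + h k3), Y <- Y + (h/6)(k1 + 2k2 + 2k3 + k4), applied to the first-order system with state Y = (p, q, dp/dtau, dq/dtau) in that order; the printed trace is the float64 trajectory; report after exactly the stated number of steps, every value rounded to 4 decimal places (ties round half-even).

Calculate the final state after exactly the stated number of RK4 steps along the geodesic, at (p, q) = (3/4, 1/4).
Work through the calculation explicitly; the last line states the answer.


f(Y) = (dp/dtau, dq/dtau, -Gamma^p_ij Y'^i Y'^j, -Gamma^q_ij Y'^i Y'^j) with the Gammas evaluated at the stage position; h = 0.100000; intermediate values shown to 6 dp
step 0: p = 0.7500, q = 0.2500, dp/dtau = 0.8750, dq/dtau = -1.0000
step 1:
  k1: at (p, q) = (0.750000, 0.250000), (dp/dtau, dq/dtau) = (0.875000, -1.000000); Gamma_ppp = 0.480000, Gamma_ppq = 0.000000, Gamma_pqq = 1.305000, Gamma_qpp = 0.000000, Gamma_qpq = -0.275862, Gamma_qqq = 0.000000; k1 = (0.875000, -1.000000, -1.672500, -0.482759)
  k2: at (p, q) = (0.793750, 0.200000), (dp/dtau, dq/dtau) = (0.791375, -1.024138); Gamma_ppp = 0.486952, Gamma_ppq = 0.000000, Gamma_pqq = 1.307455, Gamma_qpp = 0.000000, Gamma_qpq = -0.295626, Gamma_qqq = 0.000000; k2 = (0.791375, -1.024138, -1.676301, -0.479196)
  k3: at (p, q) = (0.789569, 0.198793), (dp/dtau, dq/dtau) = (0.791185, -1.023960); Gamma_ppp = 0.486362, Gamma_ppq = 0.000000, Gamma_pqq = 1.307482, Gamma_qpp = 0.000000, Gamma_qpq = -0.293707, Gamma_qqq = 0.000000; k3 = (0.791185, -1.023960, -1.675336, -0.475888)
  k4: at (p, q) = (0.829118, 0.147604), (dp/dtau, dq/dtau) = (0.707466, -1.047589); Gamma_ppp = 0.491348, Gamma_ppq = 0.000000, Gamma_pqq = 1.305158, Gamma_qpp = 0.000000, Gamma_qpq = -0.312135, Gamma_qqq = 0.000000; k4 = (0.707466, -1.047589, -1.678259, -0.462668)
  Y <- Y + (h/6)(k1 + 2k2 + 2k3 + k4): p = 0.8291, q = 0.1476, dp/dtau = 0.7074, dq/dtau = -1.0476
step 2:
  k1: at (p, q) = (0.829126, 0.147604), (dp/dtau, dq/dtau) = (0.707433, -1.047593); Gamma_ppp = 0.491349, Gamma_ppq = 0.000000, Gamma_pqq = 1.305157, Gamma_qpp = 0.000000, Gamma_qpq = -0.312139, Gamma_qqq = 0.000000; k1 = (0.707433, -1.047593, -1.678247, -0.462653)
  k2: at (p, q) = (0.864498, 0.095224), (dp/dtau, dq/dtau) = (0.623520, -1.070726); Gamma_ppp = 0.494746, Gamma_ppq = 0.000000, Gamma_pqq = 1.299362, Gamma_qpp = 0.000000, Gamma_qpq = -0.329167, Gamma_qqq = 0.000000; k2 = (0.623520, -1.070726, -1.682005, -0.439516)
  k3: at (p, q) = (0.860302, 0.094067), (dp/dtau, dq/dtau) = (0.623333, -1.069569); Gamma_ppp = 0.494393, Gamma_ppq = 0.000000, Gamma_pqq = 1.300223, Gamma_qpp = 0.000000, Gamma_qpq = -0.327119, Gamma_qqq = 0.000000; k3 = (0.623333, -1.069569, -1.679519, -0.436178)
  k4: at (p, q) = (0.891460, 0.040647), (dp/dtau, dq/dtau) = (0.539481, -1.091211); Gamma_ppp = 0.496718, Gamma_ppq = 0.000000, Gamma_pqq = 1.292783, Gamma_qpp = 0.000000, Gamma_qpq = -0.342520, Gamma_qqq = 0.000000; k4 = (0.539481, -1.091211, -1.683935, -0.403275)
  Y <- Y + (h/6)(k1 + 2k2 + 2k3 + k4): p = 0.8915, q = 0.0406, dp/dtau = 0.5393, dq/dtau = -1.0912

Answer: p = 0.8915, q = 0.0406, dp/dtau = 0.5393, dq/dtau = -1.0912


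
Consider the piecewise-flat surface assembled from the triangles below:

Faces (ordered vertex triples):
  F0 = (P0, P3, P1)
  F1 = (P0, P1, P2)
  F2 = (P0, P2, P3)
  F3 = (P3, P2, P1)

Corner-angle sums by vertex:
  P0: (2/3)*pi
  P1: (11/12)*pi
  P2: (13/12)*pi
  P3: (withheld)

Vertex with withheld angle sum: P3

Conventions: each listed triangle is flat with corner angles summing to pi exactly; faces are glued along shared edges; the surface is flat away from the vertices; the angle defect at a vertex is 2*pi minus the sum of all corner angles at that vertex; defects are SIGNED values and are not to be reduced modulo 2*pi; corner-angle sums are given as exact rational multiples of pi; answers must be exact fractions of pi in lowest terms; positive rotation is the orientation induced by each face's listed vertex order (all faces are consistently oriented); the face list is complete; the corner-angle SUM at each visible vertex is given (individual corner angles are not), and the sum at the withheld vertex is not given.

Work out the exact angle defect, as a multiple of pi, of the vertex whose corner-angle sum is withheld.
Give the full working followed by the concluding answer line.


V = 4, E = 6, F = 4; chi = V - E + F = 2
Gauss-Bonnet: total defect = 2*pi*chi = 4*pi; visible defects sum to (10/3)*pi

Answer: defect(P3) = (2/3)*pi


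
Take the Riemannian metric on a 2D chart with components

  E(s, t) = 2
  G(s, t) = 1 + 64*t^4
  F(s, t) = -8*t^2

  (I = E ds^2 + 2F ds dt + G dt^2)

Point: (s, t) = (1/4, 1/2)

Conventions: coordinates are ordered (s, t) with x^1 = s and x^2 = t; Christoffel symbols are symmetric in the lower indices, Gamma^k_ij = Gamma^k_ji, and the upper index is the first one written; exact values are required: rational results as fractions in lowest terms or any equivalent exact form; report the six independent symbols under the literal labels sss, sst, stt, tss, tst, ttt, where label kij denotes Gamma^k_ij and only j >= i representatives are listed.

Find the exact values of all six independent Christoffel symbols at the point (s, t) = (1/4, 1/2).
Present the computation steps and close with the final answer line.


E = 2, F = -2, G = 5 at the point
E_s = 0, E_t = 0, F_s = 0, F_t = -8, G_s = 0, G_t = 32
EG - F^2 = 6;  g^inv = (1/6) * [[5, 2], [2, 2]]
first-kind symbols [ij,l] = (1/2)(d_i g_jl + d_j g_il - d_l g_ij): [ss,s] = E_s/2 = 0, [ss,t] = F_s - E_t/2 = 0, [st,s] = E_t/2 = 0, [st,t] = G_s/2 = 0, [tt,s] = F_t - G_s/2 = -8, [tt,t] = G_t/2 = 16
Gamma^s_ij = (G*[ij,s] - F*[ij,t])/(EG - F^2), Gamma^t_ij = (E*[ij,t] - F*[ij,s])/(EG - F^2)

Answer: Gamma_sss = 0, Gamma_sst = 0, Gamma_stt = -4/3, Gamma_tss = 0, Gamma_tst = 0, Gamma_ttt = 8/3


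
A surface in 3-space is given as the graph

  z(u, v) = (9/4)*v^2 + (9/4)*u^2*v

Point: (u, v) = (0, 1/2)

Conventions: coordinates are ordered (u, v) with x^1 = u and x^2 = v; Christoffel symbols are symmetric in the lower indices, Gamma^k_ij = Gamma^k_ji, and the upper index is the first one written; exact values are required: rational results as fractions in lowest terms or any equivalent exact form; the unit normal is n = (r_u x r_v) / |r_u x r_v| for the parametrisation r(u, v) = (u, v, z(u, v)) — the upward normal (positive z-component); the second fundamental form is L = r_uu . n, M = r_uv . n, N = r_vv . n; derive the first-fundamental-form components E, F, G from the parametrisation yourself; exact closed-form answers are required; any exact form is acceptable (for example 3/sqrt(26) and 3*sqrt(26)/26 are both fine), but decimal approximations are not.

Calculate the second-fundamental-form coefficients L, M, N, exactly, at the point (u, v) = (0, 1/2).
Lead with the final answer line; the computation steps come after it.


Answer: L = 9*sqrt(97)/97, M = 0, N = 18*sqrt(97)/97

z_u = 0, z_v = 9/4, z_uu = 9/4, z_uv = 0, z_vv = 9/2
E = 1, F = 0, G = 97/16; answer radicand W^2 = 97/16
unnormalised second-form numerators: l = 9/4, m = 0, n = 9/2; L = l/sqrt(97/16), and similarly M = m/sqrt(W^2), N = n/sqrt(W^2)


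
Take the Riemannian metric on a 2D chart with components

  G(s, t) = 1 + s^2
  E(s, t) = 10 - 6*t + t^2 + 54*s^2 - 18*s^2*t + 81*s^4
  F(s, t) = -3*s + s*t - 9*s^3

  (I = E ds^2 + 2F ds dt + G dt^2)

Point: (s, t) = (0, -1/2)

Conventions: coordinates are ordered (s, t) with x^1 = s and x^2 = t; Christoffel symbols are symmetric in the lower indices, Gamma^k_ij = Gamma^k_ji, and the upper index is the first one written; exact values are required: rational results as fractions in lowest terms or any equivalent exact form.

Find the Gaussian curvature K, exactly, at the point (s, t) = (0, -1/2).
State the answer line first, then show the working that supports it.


Answer: K = -16/2809

E = 53/4, F = 0, G = 1, EG - F^2 = 53/4 at the point
E_s = 0, E_t = -7, F_s = -7/2, F_t = 0, G_s = 0, G_t = 0
E_tt = 2, F_st = 1, G_ss = 2
K follows from Brioschi's formula, (det M1 - det M2)/(EG - F^2)^2.
M1 = [[-E_tt/2 + F_st - G_ss/2, E_s/2, F_s - E_t/2], [F_t - G_s/2, E, F], [G_t/2, F, G]] = [[-1, 0, 0], [0, 53/4, 0], [0, 0, 1]]; det M1 = -53/4
M2 = [[0, E_t/2, G_s/2], [E_t/2, E, F], [G_s/2, F, G]] = [[0, -7/2, 0], [-7/2, 53/4, 0], [0, 0, 1]]; det M2 = -49/4
det M1 - det M2 = -1; K = -1 / (53/4)^2 = -16/2809


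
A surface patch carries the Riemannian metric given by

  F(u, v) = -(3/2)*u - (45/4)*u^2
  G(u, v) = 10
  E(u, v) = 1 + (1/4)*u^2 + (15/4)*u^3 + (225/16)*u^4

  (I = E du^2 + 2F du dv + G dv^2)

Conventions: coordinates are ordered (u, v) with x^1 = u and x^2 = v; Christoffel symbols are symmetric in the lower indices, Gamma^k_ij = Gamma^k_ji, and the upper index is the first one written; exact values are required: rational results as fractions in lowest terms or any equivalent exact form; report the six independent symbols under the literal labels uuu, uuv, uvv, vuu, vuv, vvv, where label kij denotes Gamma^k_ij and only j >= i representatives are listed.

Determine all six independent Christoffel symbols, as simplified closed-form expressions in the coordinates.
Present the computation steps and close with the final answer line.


E = 1 + (1/4)*u^2 + (15/4)*u^3 + (225/16)*u^4; F = -(3/2)*u - (45/4)*u^2; G = 10
Gamma^k_ij = (1/2) g^{kl} (d_i g_jl + d_j g_il - d_l g_ij), with g^inv = (1/(EG-F^2)) [[G, -F], [-F, E]]
first partials: E_u = (1/2)*u + (45/4)*u^2 + (225/4)*u^3, E_v = 0, F_u = -3/2 - (45/2)*u, F_v = 0, G_u = 0, G_v = 0
D = EG - F^2 = 10 + (1/4)*u^2 + (15/4)*u^3 + (225/16)*u^4
expanded: Gamma^u_uu = (G E_u - 2F F_u + F E_v)/(2D), Gamma^u_uv = (G E_v - F G_u)/(2D), Gamma^u_vv = (2G F_v - G G_u - F G_v)/(2D), Gamma^v_uu = (2E F_u - E E_v - F E_u)/(2D), Gamma^v_uv = (E G_u - F E_v)/(2D), Gamma^v_vv = (E G_v - 2F F_v + F G_u)/(2D); substitute and cancel common factors

Answer: Gamma_uuu = (450*u^3 + 90*u^2 + 4*u)/(225*u^4 + 60*u^3 + 4*u^2 + 160), Gamma_uuv = 0, Gamma_uvv = 0, Gamma_vuu = (-360*u - 24)/(225*u^4 + 60*u^3 + 4*u^2 + 160), Gamma_vuv = 0, Gamma_vvv = 0


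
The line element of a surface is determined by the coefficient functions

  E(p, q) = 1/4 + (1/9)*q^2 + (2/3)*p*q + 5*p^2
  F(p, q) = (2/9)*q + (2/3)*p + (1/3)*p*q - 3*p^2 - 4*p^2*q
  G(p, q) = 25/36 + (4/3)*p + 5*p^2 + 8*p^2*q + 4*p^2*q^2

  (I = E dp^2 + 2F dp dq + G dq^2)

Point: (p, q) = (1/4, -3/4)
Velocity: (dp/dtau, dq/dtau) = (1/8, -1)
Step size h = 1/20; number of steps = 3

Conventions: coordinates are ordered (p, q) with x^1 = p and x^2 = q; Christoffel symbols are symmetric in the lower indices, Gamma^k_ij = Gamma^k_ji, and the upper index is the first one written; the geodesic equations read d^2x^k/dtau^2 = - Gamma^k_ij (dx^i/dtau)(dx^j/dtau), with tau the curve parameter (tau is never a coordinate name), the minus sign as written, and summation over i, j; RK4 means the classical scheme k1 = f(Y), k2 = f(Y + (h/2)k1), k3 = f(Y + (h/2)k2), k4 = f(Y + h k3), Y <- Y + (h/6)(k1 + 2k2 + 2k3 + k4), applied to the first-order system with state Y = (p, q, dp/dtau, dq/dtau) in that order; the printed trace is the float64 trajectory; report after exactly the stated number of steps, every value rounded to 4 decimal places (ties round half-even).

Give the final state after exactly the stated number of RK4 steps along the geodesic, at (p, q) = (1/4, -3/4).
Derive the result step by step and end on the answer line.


f(Y) = (dp/dtau, dq/dtau, -Gamma^p_ij Y'^i Y'^j, -Gamma^q_ij Y'^i Y'^j) with the Gammas evaluated at the stage position; h = 0.050000; intermediate values shown to 6 dp
step 0: p = 0.2500, q = -0.7500, dp/dtau = 0.1250, dq/dtau = -1.0000
step 1:
  k1: at (p, q) = (0.250000, -0.750000), (dp/dtau, dq/dtau) = (0.125000, -1.000000); Gamma_ppp = 2.061660, Gamma_ppq = 0.111462, Gamma_pqq = -1.853250, Gamma_qpp = 0.493281, Gamma_qpq = 0.891700, Gamma_qqq = -0.048221; k1 = (0.125000, -1.000000, 1.848902, 0.263439)
  k2: at (p, q) = (0.253125, -0.775000), (dp/dtau, dq/dtau) = (0.171223, -0.993414); Gamma_ppp = 2.054971, Gamma_ppq = 0.105312, Gamma_pqq = -1.824773, Gamma_qpp = 0.531148, Gamma_qpq = 0.881546, Gamma_qqq = -0.050769; k2 = (0.171223, -0.993414, 1.776397, 0.334424)
  k3: at (p, q) = (0.254281, -0.774835), (dp/dtau, dq/dtau) = (0.169410, -0.991639); Gamma_ppp = 2.056150, Gamma_ppq = 0.104620, Gamma_pqq = -1.822884, Gamma_qpp = 0.528729, Gamma_qpq = 0.880978, Gamma_qqq = -0.049163; k3 = (0.169410, -0.991639, 1.768670, 0.329167)
  k4: at (p, q) = (0.258470, -0.799582), (dp/dtau, dq/dtau) = (0.213434, -0.983542); Gamma_ppp = 2.049651, Gamma_ppq = 0.097541, Gamma_pqq = -1.795061, Gamma_qpp = 0.564565, Gamma_qpq = 0.871042, Gamma_qqq = -0.050117; k4 = (0.213434, -0.983542, 1.684042, 0.388462)
  Y <- Y + (h/6)(k1 + 2k2 + 2k3 + k4): p = 0.2585, q = -0.7996, dp/dtau = 0.2135, dq/dtau = -0.9835
step 2:
  k1: at (p, q) = (0.258497, -0.799614), (dp/dtau, dq/dtau) = (0.213526, -0.983508); Gamma_ppp = 2.049659, Gamma_ppq = 0.097518, Gamma_pqq = -1.794989, Gamma_qpp = 0.564572, Gamma_qpq = 0.871018, Gamma_qqq = -0.050089; k1 = (0.213526, -0.983508, 1.683778, 0.388544)
  k2: at (p, q) = (0.263836, -0.824201), (dp/dtau, dq/dtau) = (0.255620, -0.973794); Gamma_ppp = 2.042936, Gamma_ppq = 0.089408, Gamma_pqq = -1.767655, Gamma_qpp = 0.598429, Gamma_qpq = 0.861230, Gamma_qqq = -0.049359; k2 = (0.255620, -0.973794, 1.587245, 0.436460)
  k3: at (p, q) = (0.264888, -0.823959), (dp/dtau, dq/dtau) = (0.253207, -0.972596); Gamma_ppp = 2.043614, Gamma_ppq = 0.088742, Gamma_pqq = -1.766031, Gamma_qpp = 0.596148, Gamma_qpq = 0.860710, Gamma_qqq = -0.047859; k3 = (0.253207, -0.972596, 1.583251, 0.430981)
  k4: at (p, q) = (0.271158, -0.848244), (dp/dtau, dq/dtau) = (0.292688, -0.961959); Gamma_ppp = 2.035701, Gamma_ppq = 0.079709, Gamma_pqq = -1.739742, Gamma_qpp = 0.628259, Gamma_qpq = 0.851217, Gamma_qqq = -0.045698; k4 = (0.292688, -0.961959, 1.480388, 0.467794)
  Y <- Y + (h/6)(k1 + 2k2 + 2k3 + k4): p = 0.2712, q = -0.8483, dp/dtau = 0.2927, dq/dtau = -0.9619
step 3:
  k1: at (p, q) = (0.271196, -0.848266), (dp/dtau, dq/dtau) = (0.292735, -0.961914); Gamma_ppp = 2.035702, Gamma_ppq = 0.079678, Gamma_pqq = -1.739664, Gamma_qpp = 0.628232, Gamma_qpq = 0.851190, Gamma_qqq = -0.045652; k1 = (0.292735, -0.961914, 1.480099, 0.467772)
  k2: at (p, q) = (0.278515, -0.872314), (dp/dtau, dq/dtau) = (0.329738, -0.950220); Gamma_ppp = 2.026152, Gamma_ppq = 0.069633, Gamma_pqq = -1.714237, Gamma_qpp = 0.658515, Gamma_qpq = 0.841943, Gamma_qqq = -0.041932; k2 = (0.329738, -0.950220, 1.371153, 0.493864)
  k3: at (p, q) = (0.279440, -0.872021), (dp/dtau, dq/dtau) = (0.327014, -0.949568); Gamma_ppp = 2.026307, Gamma_ppq = 0.069046, Gamma_pqq = -1.712876, Gamma_qpp = 0.656436, Gamma_qpq = 0.841488, Gamma_qqq = -0.040602; k3 = (0.327014, -0.949568, 1.370654, 0.489013)
  k4: at (p, q) = (0.287547, -0.895744), (dp/dtau, dq/dtau) = (0.361268, -0.937463); Gamma_ppp = 2.014266, Gamma_ppq = 0.058191, Gamma_pqq = -1.688861, Gamma_qpp = 0.685232, Gamma_qpq = 0.832677, Gamma_qqq = -0.035679; k4 = (0.361268, -0.937463, 1.260760, 0.505938)
  Y <- Y + (h/6)(k1 + 2k2 + 2k3 + k4): p = 0.2876, q = -0.8958, dp/dtau = 0.3613, dq/dtau = -0.9374

Answer: p = 0.2876, q = -0.8958, dp/dtau = 0.3613, dq/dtau = -0.9374
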